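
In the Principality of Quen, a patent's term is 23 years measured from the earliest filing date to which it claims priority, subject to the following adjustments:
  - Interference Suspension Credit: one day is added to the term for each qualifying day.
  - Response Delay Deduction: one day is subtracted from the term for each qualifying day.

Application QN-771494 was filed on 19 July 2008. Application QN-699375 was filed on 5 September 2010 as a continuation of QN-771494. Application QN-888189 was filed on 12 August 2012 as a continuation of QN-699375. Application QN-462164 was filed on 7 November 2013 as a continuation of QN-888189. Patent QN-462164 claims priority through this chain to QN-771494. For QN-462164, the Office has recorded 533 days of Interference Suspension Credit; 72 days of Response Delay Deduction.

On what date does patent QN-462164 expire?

Earliest priority filing: 19 July 2008.
Base term: 19 July 2008 + 23 years → 19 July 2031.
Interference Suspension Credit: +533 days → 2 January 2033.
Response Delay Deduction: −72 days → 22 October 2032.

October 22, 2032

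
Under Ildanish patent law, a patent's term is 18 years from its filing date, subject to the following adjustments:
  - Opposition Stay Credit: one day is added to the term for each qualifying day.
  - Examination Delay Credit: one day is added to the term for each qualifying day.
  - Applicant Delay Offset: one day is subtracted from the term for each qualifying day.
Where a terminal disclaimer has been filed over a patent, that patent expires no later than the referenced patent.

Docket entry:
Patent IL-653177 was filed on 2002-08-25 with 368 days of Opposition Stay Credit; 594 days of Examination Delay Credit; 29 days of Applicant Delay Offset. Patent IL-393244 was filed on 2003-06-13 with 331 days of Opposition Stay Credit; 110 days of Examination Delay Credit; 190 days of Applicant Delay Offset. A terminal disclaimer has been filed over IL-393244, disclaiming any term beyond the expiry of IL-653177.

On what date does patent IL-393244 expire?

Natural term of IL-393244:
  Base: filing + 18 years → 13 June 2021.
  Opposition Stay Credit: +331 days → 10 May 2022.
  Examination Delay Credit: +110 days → 28 August 2022.
  Applicant Delay Offset: −190 days → 19 February 2022.
Expiry of referenced patent IL-653177:
  Base: filing + 18 years → 25 August 2020.
  Opposition Stay Credit: +368 days → 28 August 2021.
  Examination Delay Credit: +594 days → 14 April 2023.
  Applicant Delay Offset: −29 days → 16 March 2023.
Terminal disclaimer: IL-393244 expires on the earlier of 19 February 2022 and 16 March 2023.

February 19, 2022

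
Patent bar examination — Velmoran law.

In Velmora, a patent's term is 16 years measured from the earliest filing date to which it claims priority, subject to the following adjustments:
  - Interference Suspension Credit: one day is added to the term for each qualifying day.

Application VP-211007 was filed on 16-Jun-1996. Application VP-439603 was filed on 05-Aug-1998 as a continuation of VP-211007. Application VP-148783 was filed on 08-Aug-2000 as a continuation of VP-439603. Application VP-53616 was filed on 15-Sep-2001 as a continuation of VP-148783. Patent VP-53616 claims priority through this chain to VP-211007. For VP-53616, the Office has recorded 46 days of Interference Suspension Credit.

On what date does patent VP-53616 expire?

August 1, 2012

Earliest priority filing: 16 June 1996.
Base term: 16 June 1996 + 16 years → 16 June 2012.
Interference Suspension Credit: +46 days → 1 August 2012.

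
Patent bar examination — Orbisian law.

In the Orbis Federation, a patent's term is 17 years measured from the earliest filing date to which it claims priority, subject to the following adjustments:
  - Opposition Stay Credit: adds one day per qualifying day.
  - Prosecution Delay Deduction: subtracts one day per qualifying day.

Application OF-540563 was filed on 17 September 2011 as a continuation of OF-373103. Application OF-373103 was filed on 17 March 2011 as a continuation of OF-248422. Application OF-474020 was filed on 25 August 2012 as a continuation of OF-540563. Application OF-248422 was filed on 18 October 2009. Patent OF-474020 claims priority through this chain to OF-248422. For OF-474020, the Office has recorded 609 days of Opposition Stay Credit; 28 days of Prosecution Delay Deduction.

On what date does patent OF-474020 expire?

Earliest priority filing: 18 October 2009.
Base term: 18 October 2009 + 17 years → 18 October 2026.
Opposition Stay Credit: +609 days → 18 June 2028.
Prosecution Delay Deduction: −28 days → 21 May 2028.

2028-05-21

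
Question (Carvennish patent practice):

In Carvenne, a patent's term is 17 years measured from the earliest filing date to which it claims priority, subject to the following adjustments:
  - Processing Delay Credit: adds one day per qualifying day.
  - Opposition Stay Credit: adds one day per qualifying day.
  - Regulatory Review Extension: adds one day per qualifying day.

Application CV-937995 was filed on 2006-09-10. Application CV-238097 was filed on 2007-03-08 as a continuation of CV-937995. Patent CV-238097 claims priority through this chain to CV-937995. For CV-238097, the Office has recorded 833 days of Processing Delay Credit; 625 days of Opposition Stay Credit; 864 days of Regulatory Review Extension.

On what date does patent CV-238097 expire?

January 18, 2030

Earliest priority filing: 10 September 2006.
Base term: 10 September 2006 + 17 years → 10 September 2023.
Processing Delay Credit: +833 days → 21 December 2025.
Opposition Stay Credit: +625 days → 7 September 2027.
Regulatory Review Extension: +864 days → 18 January 2030.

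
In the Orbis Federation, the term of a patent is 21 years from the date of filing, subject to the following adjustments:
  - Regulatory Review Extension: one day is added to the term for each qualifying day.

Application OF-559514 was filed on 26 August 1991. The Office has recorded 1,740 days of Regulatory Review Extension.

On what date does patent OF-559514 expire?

June 1, 2017

Base term: filing date + 21 years → 26 August 2012.
Regulatory Review Extension: +1740 days → 1 June 2017.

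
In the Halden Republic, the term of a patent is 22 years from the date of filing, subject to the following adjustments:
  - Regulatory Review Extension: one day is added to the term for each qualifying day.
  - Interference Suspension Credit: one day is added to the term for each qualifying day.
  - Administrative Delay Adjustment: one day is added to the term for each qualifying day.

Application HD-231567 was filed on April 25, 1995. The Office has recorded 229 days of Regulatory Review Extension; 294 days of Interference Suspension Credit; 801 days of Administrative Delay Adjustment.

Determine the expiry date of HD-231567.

December 9, 2020

Base term: filing date + 22 years → 25 April 2017.
Regulatory Review Extension: +229 days → 10 December 2017.
Interference Suspension Credit: +294 days → 30 September 2018.
Administrative Delay Adjustment: +801 days → 9 December 2020.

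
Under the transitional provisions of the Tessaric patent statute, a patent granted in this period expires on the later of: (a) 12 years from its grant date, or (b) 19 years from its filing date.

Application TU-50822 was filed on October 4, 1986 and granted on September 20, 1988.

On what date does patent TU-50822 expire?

2005-10-04

(a) grant + 12 years → 20 September 2000.
(b) filing + 19 years → 4 October 2005.
Later of the two: 4 October 2005.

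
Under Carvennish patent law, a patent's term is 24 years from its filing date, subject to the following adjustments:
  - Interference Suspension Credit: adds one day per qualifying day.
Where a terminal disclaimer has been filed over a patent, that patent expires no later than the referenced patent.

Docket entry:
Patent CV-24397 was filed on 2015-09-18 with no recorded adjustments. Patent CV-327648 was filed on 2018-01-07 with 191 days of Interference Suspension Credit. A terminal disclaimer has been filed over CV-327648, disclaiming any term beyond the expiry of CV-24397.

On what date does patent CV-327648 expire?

Natural term of CV-327648:
  Base: filing + 24 years → 7 January 2042.
  Interference Suspension Credit: +191 days → 17 July 2042.
Expiry of referenced patent CV-24397:
  Base: filing + 24 years → 18 September 2039.
Terminal disclaimer: CV-327648 expires on the earlier of 17 July 2042 and 18 September 2039.

2039-09-18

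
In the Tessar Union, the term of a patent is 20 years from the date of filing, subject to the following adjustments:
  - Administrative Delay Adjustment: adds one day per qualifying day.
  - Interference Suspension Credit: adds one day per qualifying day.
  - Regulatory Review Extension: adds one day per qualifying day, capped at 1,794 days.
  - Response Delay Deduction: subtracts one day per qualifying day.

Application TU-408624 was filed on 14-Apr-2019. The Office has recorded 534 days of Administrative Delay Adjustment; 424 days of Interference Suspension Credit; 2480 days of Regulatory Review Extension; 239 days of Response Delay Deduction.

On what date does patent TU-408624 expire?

March 1, 2046

Base term: filing date + 20 years → 14 April 2039.
Administrative Delay Adjustment: +534 days → 29 September 2040.
Interference Suspension Credit: +424 days → 27 November 2041.
Regulatory Review Extension: 2480 days claimed exceeds the 1794-day cap, so +1794 days → 26 October 2046.
Response Delay Deduction: −239 days → 1 March 2046.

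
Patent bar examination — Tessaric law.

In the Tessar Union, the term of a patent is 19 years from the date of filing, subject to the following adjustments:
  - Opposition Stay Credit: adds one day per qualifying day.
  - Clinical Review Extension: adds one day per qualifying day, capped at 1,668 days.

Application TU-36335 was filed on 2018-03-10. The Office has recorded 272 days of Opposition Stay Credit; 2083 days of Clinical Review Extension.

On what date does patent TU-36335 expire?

July 2, 2042

Base term: filing date + 19 years → 10 March 2037.
Opposition Stay Credit: +272 days → 7 December 2037.
Clinical Review Extension: 2083 days claimed exceeds the 1668-day cap, so +1668 days → 2 July 2042.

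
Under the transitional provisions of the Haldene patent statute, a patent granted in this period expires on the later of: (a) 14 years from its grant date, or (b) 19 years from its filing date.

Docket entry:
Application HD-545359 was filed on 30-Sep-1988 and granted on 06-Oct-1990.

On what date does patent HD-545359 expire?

(a) grant + 14 years → 6 October 2004.
(b) filing + 19 years → 30 September 2007.
Later of the two: 30 September 2007.

2007-09-30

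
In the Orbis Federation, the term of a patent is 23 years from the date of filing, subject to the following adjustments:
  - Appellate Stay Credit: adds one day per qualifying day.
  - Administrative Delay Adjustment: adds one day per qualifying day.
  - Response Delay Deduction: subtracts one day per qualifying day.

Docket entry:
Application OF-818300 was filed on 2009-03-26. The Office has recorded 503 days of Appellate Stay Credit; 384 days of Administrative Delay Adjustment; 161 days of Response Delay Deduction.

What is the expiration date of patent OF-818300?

Base term: filing date + 23 years → 26 March 2032.
Appellate Stay Credit: +503 days → 11 August 2033.
Administrative Delay Adjustment: +384 days → 30 August 2034.
Response Delay Deduction: −161 days → 22 March 2034.

March 22, 2034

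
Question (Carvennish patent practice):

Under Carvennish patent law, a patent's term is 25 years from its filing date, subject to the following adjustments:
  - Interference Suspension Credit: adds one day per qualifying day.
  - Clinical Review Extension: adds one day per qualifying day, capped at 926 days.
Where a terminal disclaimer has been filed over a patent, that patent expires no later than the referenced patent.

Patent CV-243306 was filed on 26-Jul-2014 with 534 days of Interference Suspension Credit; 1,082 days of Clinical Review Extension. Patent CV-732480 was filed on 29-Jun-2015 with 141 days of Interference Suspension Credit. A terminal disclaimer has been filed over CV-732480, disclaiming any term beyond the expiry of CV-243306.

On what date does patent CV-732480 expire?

November 17, 2040

Natural term of CV-732480:
  Base: filing + 25 years → 29 June 2040.
  Interference Suspension Credit: +141 days → 17 November 2040.
Expiry of referenced patent CV-243306:
  Base: filing + 25 years → 26 July 2039.
  Interference Suspension Credit: +534 days → 10 January 2041.
  Clinical Review Extension: 1082 days claimed exceeds the 926-day cap, so +926 days → 25 July 2043.
Terminal disclaimer: CV-732480 expires on the earlier of 17 November 2040 and 25 July 2043.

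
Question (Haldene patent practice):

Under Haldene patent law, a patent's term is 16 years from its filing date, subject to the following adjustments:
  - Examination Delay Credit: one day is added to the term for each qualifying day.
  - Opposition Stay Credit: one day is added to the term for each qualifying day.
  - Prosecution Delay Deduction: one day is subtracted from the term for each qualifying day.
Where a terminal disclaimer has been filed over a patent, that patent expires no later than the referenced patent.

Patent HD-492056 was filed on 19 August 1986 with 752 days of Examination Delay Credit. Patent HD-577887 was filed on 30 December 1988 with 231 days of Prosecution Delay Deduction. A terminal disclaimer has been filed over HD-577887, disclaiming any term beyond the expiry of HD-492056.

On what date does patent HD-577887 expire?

Natural term of HD-577887:
  Base: filing + 16 years → 30 December 2004.
  Prosecution Delay Deduction: −231 days → 13 May 2004.
Expiry of referenced patent HD-492056:
  Base: filing + 16 years → 19 August 2002.
  Examination Delay Credit: +752 days → 9 September 2004.
Terminal disclaimer: HD-577887 expires on the earlier of 13 May 2004 and 9 September 2004.

May 13, 2004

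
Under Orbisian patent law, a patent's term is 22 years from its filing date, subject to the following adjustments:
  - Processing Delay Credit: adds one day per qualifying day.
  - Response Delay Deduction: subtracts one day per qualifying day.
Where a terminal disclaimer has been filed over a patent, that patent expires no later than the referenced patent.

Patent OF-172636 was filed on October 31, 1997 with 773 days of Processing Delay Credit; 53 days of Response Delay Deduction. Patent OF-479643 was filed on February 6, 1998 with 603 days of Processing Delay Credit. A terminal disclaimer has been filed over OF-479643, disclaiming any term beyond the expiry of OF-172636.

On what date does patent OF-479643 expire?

2021-10-01

Natural term of OF-479643:
  Base: filing + 22 years → 6 February 2020.
  Processing Delay Credit: +603 days → 1 October 2021.
Expiry of referenced patent OF-172636:
  Base: filing + 22 years → 31 October 2019.
  Processing Delay Credit: +773 days → 12 December 2021.
  Response Delay Deduction: −53 days → 20 October 2021.
Terminal disclaimer: OF-479643 expires on the earlier of 1 October 2021 and 20 October 2021.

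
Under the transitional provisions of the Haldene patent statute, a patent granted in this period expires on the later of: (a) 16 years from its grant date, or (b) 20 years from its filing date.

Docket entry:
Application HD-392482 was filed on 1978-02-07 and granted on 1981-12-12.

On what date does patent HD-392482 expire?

February 7, 1998

(a) grant + 16 years → 12 December 1997.
(b) filing + 20 years → 7 February 1998.
Later of the two: 7 February 1998.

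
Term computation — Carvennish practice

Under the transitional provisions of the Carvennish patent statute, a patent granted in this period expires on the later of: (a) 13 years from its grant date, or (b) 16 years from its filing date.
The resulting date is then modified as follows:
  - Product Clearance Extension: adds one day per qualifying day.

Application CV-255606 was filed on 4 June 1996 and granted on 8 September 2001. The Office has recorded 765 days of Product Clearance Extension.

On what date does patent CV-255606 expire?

October 12, 2016

(a) grant + 13 years → 8 September 2014.
(b) filing + 16 years → 4 June 2012.
Later of the two: 8 September 2014.
Product Clearance Extension: +765 days → 12 October 2016.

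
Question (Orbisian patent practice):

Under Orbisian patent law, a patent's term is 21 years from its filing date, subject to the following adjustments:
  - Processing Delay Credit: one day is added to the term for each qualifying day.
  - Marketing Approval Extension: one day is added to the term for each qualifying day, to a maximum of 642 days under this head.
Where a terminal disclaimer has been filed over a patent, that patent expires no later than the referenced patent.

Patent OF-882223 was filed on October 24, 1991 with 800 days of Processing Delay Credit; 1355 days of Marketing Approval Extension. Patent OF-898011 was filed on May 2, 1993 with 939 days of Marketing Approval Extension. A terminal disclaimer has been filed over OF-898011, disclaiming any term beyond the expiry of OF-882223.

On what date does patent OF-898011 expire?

Natural term of OF-898011:
  Base: filing + 21 years → 2 May 2014.
  Marketing Approval Extension: 939 days claimed exceeds the 642-day cap, so +642 days → 3 February 2016.
Expiry of referenced patent OF-882223:
  Base: filing + 21 years → 24 October 2012.
  Processing Delay Credit: +800 days → 2 January 2015.
  Marketing Approval Extension: 1355 days claimed exceeds the 642-day cap, so +642 days → 5 October 2016.
Terminal disclaimer: OF-898011 expires on the earlier of 3 February 2016 and 5 October 2016.

2016-02-03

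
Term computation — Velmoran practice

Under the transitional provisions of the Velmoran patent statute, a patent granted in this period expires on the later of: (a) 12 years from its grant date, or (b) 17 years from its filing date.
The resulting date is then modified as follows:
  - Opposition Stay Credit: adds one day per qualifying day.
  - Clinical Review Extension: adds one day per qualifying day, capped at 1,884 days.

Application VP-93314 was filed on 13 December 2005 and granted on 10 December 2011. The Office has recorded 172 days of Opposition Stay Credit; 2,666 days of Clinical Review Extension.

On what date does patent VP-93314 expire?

2029-07-27

(a) grant + 12 years → 10 December 2023.
(b) filing + 17 years → 13 December 2022.
Later of the two: 10 December 2023.
Opposition Stay Credit: +172 days → 30 May 2024.
Clinical Review Extension: 2666 days claimed exceeds the 1884-day cap, so +1884 days → 27 July 2029.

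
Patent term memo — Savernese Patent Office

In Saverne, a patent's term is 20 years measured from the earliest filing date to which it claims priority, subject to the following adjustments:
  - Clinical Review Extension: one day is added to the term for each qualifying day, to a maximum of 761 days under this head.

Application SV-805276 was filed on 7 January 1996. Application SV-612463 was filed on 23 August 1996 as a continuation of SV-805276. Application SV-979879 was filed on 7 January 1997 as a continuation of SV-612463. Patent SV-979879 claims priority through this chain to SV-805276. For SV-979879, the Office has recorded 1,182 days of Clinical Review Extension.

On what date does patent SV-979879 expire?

Earliest priority filing: 7 January 1996.
Base term: 7 January 1996 + 20 years → 7 January 2016.
Clinical Review Extension: 1182 days claimed exceeds the 761-day cap, so +761 days → 6 February 2018.

February 6, 2018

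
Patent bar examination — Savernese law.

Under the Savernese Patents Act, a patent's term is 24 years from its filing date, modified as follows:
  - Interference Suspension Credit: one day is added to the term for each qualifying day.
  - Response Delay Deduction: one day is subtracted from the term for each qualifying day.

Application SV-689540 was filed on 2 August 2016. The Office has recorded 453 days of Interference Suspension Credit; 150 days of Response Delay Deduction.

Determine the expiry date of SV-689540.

2041-06-01

Base term: filing date + 24 years → 2 August 2040.
Interference Suspension Credit: +453 days → 29 October 2041.
Response Delay Deduction: −150 days → 1 June 2041.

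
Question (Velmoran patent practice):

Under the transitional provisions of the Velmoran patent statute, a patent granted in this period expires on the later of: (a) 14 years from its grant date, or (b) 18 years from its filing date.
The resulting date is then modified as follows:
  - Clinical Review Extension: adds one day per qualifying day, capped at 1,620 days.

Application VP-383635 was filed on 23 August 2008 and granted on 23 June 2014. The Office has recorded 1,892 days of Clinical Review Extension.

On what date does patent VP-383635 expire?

November 29, 2032

(a) grant + 14 years → 23 June 2028.
(b) filing + 18 years → 23 August 2026.
Later of the two: 23 June 2028.
Clinical Review Extension: 1892 days claimed exceeds the 1620-day cap, so +1620 days → 29 November 2032.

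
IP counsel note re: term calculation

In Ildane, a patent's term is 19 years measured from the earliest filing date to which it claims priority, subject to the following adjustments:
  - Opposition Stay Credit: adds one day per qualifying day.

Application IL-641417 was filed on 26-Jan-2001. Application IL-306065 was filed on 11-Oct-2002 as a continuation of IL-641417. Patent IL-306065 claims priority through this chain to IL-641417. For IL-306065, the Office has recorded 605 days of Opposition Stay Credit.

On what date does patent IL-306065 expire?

2021-09-22

Earliest priority filing: 26 January 2001.
Base term: 26 January 2001 + 19 years → 26 January 2020.
Opposition Stay Credit: +605 days → 22 September 2021.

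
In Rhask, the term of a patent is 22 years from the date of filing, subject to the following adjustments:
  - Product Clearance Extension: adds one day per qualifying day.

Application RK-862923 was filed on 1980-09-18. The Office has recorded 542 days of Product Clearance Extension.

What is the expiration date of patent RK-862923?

2004-03-13

Base term: filing date + 22 years → 18 September 2002.
Product Clearance Extension: +542 days → 13 March 2004.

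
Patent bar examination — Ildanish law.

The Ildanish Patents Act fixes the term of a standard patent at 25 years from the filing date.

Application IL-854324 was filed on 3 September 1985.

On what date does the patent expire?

Filing date + 25 years → 3 September 2010.

September 3, 2010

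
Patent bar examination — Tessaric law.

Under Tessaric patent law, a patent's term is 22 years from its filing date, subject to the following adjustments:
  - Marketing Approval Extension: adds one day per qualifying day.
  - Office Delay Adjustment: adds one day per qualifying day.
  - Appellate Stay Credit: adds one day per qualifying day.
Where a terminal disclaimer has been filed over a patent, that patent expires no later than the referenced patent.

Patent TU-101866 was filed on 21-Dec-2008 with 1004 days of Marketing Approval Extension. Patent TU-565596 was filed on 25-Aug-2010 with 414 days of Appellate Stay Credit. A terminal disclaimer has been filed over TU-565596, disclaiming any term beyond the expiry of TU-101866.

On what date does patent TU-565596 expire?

2033-09-20

Natural term of TU-565596:
  Base: filing + 22 years → 25 August 2032.
  Appellate Stay Credit: +414 days → 13 October 2033.
Expiry of referenced patent TU-101866:
  Base: filing + 22 years → 21 December 2030.
  Marketing Approval Extension: +1004 days → 20 September 2033.
Terminal disclaimer: TU-565596 expires on the earlier of 13 October 2033 and 20 September 2033.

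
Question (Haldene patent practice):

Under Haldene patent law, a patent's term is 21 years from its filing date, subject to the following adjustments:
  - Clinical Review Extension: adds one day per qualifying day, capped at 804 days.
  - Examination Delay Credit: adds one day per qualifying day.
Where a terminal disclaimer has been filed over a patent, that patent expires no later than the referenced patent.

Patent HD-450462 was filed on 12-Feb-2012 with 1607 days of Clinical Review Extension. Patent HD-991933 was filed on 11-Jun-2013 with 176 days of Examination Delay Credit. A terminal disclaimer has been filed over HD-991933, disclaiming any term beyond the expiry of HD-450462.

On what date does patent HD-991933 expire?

Natural term of HD-991933:
  Base: filing + 21 years → 11 June 2034.
  Examination Delay Credit: +176 days → 4 December 2034.
Expiry of referenced patent HD-450462:
  Base: filing + 21 years → 12 February 2033.
  Clinical Review Extension: 1607 days claimed exceeds the 804-day cap, so +804 days → 27 April 2035.
Terminal disclaimer: HD-991933 expires on the earlier of 4 December 2034 and 27 April 2035.

2034-12-04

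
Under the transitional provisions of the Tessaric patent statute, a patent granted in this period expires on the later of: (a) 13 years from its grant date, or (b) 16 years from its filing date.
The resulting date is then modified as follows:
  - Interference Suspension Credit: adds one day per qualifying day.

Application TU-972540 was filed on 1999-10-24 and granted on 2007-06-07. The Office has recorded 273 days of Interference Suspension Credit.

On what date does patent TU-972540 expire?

2021-03-07

(a) grant + 13 years → 7 June 2020.
(b) filing + 16 years → 24 October 2015.
Later of the two: 7 June 2020.
Interference Suspension Credit: +273 days → 7 March 2021.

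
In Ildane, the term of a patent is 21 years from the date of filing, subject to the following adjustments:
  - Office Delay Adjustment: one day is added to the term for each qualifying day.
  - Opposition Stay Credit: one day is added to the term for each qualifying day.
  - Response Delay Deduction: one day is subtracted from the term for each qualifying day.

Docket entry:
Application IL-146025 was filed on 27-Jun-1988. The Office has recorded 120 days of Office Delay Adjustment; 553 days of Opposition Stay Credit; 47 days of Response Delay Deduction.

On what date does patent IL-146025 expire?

Base term: filing date + 21 years → 27 June 2009.
Office Delay Adjustment: +120 days → 25 October 2009.
Opposition Stay Credit: +553 days → 1 May 2011.
Response Delay Deduction: −47 days → 15 March 2011.

March 15, 2011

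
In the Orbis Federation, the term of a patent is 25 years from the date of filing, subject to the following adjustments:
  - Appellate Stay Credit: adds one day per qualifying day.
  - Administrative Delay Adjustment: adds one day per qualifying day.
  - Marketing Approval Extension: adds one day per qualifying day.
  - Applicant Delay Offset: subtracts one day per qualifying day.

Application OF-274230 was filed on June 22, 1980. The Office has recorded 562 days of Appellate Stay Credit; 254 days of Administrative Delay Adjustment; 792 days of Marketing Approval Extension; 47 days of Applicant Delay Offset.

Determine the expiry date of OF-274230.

2009-09-30

Base term: filing date + 25 years → 22 June 2005.
Appellate Stay Credit: +562 days → 5 January 2007.
Administrative Delay Adjustment: +254 days → 16 September 2007.
Marketing Approval Extension: +792 days → 16 November 2009.
Applicant Delay Offset: −47 days → 30 September 2009.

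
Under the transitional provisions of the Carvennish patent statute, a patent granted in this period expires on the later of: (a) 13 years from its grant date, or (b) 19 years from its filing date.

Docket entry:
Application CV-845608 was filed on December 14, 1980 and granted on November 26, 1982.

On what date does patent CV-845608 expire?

(a) grant + 13 years → 26 November 1995.
(b) filing + 19 years → 14 December 1999.
Later of the two: 14 December 1999.

1999-12-14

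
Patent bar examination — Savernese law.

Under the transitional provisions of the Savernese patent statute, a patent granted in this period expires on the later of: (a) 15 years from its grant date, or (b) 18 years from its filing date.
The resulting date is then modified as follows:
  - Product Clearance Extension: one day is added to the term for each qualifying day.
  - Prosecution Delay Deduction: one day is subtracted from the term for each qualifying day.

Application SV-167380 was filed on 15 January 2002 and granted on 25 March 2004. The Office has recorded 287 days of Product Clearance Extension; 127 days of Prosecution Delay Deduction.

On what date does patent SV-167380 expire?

(a) grant + 15 years → 25 March 2019.
(b) filing + 18 years → 15 January 2020.
Later of the two: 15 January 2020.
Product Clearance Extension: +287 days → 28 October 2020.
Prosecution Delay Deduction: −127 days → 23 June 2020.

June 23, 2020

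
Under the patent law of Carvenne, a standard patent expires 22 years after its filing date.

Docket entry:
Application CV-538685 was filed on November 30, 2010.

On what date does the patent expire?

Filing date + 22 years → 30 November 2032.

2032-11-30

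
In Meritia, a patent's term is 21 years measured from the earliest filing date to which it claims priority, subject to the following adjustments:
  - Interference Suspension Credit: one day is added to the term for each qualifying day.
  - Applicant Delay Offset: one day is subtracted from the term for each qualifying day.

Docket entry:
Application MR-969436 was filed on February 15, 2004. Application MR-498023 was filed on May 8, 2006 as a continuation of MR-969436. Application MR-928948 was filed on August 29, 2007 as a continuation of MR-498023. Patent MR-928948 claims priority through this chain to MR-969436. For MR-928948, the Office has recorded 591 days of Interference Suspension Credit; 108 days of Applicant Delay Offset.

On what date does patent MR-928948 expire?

Earliest priority filing: 15 February 2004.
Base term: 15 February 2004 + 21 years → 15 February 2025.
Interference Suspension Credit: +591 days → 29 September 2026.
Applicant Delay Offset: −108 days → 13 June 2026.

June 13, 2026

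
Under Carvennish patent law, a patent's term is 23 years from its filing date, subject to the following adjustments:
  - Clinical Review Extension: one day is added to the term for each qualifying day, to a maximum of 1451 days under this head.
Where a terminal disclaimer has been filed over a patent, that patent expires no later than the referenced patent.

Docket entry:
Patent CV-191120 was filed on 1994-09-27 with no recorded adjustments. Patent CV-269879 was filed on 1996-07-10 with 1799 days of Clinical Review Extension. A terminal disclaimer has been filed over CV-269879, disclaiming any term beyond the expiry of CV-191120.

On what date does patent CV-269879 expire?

Natural term of CV-269879:
  Base: filing + 23 years → 10 July 2019.
  Clinical Review Extension: 1799 days claimed exceeds the 1451-day cap, so +1451 days → 30 June 2023.
Expiry of referenced patent CV-191120:
  Base: filing + 23 years → 27 September 2017.
Terminal disclaimer: CV-269879 expires on the earlier of 30 June 2023 and 27 September 2017.

2017-09-27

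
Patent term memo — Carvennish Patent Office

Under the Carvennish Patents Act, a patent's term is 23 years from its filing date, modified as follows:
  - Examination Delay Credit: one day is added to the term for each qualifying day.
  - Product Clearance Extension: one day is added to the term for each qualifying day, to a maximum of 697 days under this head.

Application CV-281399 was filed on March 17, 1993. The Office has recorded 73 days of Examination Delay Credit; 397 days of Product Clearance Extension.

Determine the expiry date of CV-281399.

Base term: filing date + 23 years → 17 March 2016.
Examination Delay Credit: +73 days → 29 May 2016.
Product Clearance Extension: 397 days (within the 697-day cap) → +397 days → 30 June 2017.

June 30, 2017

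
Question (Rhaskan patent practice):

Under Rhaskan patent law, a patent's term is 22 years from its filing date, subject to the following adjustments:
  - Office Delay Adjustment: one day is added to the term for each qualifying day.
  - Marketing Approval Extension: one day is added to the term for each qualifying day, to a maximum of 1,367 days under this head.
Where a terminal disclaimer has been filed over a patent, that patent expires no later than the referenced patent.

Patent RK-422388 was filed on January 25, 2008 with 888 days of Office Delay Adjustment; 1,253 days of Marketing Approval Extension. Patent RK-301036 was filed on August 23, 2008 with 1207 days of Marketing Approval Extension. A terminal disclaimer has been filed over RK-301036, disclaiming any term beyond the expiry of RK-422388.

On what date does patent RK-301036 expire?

Natural term of RK-301036:
  Base: filing + 22 years → 23 August 2030.
  Marketing Approval Extension: 1207 days (within the 1367-day cap) → +1207 days → 12 December 2033.
Expiry of referenced patent RK-422388:
  Base: filing + 22 years → 25 January 2030.
  Office Delay Adjustment: +888 days → 1 July 2032.
  Marketing Approval Extension: 1253 days (within the 1367-day cap) → +1253 days → 6 December 2035.
Terminal disclaimer: RK-301036 expires on the earlier of 12 December 2033 and 6 December 2035.

2033-12-12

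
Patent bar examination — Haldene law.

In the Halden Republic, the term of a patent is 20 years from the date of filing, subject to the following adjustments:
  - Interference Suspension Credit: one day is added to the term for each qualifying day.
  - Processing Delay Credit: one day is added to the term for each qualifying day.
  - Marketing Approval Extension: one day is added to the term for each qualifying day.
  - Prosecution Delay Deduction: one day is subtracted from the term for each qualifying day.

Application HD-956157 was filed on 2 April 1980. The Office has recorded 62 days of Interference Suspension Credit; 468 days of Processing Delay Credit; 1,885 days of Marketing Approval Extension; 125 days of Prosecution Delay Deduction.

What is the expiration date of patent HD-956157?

Base term: filing date + 20 years → 2 April 2000.
Interference Suspension Credit: +62 days → 3 June 2000.
Processing Delay Credit: +468 days → 14 September 2001.
Marketing Approval Extension: +1885 days → 12 November 2006.
Prosecution Delay Deduction: −125 days → 10 July 2006.

July 10, 2006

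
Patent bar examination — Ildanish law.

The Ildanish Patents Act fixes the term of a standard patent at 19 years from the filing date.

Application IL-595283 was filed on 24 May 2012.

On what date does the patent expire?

May 24, 2031

Filing date + 19 years → 24 May 2031.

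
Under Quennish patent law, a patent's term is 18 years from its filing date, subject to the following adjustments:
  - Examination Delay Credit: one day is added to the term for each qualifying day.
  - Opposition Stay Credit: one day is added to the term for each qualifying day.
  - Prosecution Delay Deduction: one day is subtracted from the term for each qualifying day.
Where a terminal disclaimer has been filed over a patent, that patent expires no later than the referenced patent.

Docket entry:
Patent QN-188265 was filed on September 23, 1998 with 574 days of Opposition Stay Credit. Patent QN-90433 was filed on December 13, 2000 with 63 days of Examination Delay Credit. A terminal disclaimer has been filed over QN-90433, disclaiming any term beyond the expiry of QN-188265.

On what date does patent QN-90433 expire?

2018-04-20

Natural term of QN-90433:
  Base: filing + 18 years → 13 December 2018.
  Examination Delay Credit: +63 days → 14 February 2019.
Expiry of referenced patent QN-188265:
  Base: filing + 18 years → 23 September 2016.
  Opposition Stay Credit: +574 days → 20 April 2018.
Terminal disclaimer: QN-90433 expires on the earlier of 14 February 2019 and 20 April 2018.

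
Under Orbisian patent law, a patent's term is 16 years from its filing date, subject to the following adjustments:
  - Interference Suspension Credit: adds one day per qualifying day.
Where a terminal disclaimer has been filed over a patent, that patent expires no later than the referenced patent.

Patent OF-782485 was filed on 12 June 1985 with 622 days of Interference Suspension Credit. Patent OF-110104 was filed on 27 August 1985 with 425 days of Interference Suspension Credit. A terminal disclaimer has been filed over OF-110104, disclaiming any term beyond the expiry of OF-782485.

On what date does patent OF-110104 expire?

2002-10-26

Natural term of OF-110104:
  Base: filing + 16 years → 27 August 2001.
  Interference Suspension Credit: +425 days → 26 October 2002.
Expiry of referenced patent OF-782485:
  Base: filing + 16 years → 12 June 2001.
  Interference Suspension Credit: +622 days → 24 February 2003.
Terminal disclaimer: OF-110104 expires on the earlier of 26 October 2002 and 24 February 2003.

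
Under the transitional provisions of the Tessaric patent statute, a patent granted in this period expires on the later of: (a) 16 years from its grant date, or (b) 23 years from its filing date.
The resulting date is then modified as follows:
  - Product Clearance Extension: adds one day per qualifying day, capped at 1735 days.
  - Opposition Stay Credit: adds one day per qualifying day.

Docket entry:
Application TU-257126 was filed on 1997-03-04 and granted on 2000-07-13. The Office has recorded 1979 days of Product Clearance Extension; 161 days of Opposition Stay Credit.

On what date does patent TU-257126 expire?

(a) grant + 16 years → 13 July 2016.
(b) filing + 23 years → 4 March 2020.
Later of the two: 4 March 2020.
Product Clearance Extension: 1979 days claimed exceeds the 1735-day cap, so +1735 days → 3 December 2024.
Opposition Stay Credit: +161 days → 13 May 2025.

May 13, 2025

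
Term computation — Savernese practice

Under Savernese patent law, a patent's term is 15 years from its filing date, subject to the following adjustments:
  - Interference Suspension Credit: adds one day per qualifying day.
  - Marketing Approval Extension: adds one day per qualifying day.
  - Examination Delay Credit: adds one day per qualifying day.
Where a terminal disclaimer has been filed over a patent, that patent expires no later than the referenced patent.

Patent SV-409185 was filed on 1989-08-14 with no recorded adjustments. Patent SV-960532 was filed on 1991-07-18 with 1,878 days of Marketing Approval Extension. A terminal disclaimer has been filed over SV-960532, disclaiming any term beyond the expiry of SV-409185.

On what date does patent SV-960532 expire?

2004-08-14

Natural term of SV-960532:
  Base: filing + 15 years → 18 July 2006.
  Marketing Approval Extension: +1878 days → 8 September 2011.
Expiry of referenced patent SV-409185:
  Base: filing + 15 years → 14 August 2004.
Terminal disclaimer: SV-960532 expires on the earlier of 8 September 2011 and 14 August 2004.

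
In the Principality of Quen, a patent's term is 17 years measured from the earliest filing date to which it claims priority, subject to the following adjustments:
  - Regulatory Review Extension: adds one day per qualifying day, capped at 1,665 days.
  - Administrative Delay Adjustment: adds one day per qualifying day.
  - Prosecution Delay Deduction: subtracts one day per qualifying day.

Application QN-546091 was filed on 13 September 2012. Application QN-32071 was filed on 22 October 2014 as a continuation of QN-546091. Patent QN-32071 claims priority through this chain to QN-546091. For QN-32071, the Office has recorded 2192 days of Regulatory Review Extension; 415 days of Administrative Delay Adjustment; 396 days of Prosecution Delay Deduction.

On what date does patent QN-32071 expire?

April 24, 2034

Earliest priority filing: 13 September 2012.
Base term: 13 September 2012 + 17 years → 13 September 2029.
Regulatory Review Extension: 2192 days claimed exceeds the 1665-day cap, so +1665 days → 5 April 2034.
Administrative Delay Adjustment: +415 days → 25 May 2035.
Prosecution Delay Deduction: −396 days → 24 April 2034.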